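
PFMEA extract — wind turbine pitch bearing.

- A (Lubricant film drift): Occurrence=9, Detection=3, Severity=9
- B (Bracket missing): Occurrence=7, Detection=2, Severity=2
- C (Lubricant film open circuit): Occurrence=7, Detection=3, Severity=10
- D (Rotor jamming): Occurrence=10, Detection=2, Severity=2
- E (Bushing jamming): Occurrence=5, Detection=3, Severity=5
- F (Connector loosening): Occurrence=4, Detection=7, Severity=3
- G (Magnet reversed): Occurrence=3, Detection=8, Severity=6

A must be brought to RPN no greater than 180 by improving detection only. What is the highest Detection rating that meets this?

A: S=9, O=9, D=3 → current RPN = 243.
Fixed product = 81. Need 81 × D ≤ 180, so D ≤ 180/81 = 2.22.
Maximum integer Detection rating = 2 (gives RPN 162; D=3 would give 243 > 180).

2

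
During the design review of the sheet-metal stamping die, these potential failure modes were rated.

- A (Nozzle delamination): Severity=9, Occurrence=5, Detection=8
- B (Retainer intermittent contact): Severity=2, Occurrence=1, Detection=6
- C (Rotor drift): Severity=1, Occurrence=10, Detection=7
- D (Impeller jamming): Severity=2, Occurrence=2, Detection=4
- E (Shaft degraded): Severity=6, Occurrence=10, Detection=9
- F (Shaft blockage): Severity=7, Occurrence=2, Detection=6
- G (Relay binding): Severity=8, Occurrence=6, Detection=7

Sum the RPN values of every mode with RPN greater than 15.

1406

RPN = Severity × Occurrence × Detection:
  A: 9 × 5 × 8 = 360
  B: 2 × 1 × 6 = 12
  C: 1 × 10 × 7 = 70
  D: 2 × 2 × 4 = 16
  E: 6 × 10 × 9 = 540
  F: 7 × 2 × 6 = 84
  G: 8 × 6 × 7 = 336
RPN > 15: A (360), C (70), D (16), E (540), F (84), G (336).
Sum: 360 + 70 + 16 + 540 + 84 + 336 = 1406.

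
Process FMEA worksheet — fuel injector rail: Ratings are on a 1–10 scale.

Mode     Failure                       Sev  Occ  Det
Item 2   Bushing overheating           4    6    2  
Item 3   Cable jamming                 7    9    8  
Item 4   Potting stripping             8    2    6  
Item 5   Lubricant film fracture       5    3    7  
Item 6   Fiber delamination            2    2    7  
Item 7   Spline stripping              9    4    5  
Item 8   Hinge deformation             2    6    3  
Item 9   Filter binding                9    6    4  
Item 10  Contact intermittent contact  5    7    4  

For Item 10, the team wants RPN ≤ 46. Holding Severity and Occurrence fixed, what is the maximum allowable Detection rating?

1

Item 10: S=5, O=7, D=4 → current RPN = 140.
Fixed product = 35. Need 35 × D ≤ 46, so D ≤ 46/35 = 1.31.
Maximum integer Detection rating = 1 (gives RPN 35; D=2 would give 70 > 46).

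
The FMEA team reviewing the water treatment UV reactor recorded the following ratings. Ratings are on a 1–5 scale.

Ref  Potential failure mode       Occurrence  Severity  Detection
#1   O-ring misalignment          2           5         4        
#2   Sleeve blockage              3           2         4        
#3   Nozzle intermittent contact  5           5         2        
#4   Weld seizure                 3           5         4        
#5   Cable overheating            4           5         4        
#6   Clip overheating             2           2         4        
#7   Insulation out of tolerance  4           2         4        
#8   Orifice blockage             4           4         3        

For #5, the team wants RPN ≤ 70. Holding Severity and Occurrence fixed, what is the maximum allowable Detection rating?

#5: S=5, O=4, D=4 → current RPN = 80.
Fixed product = 20. Need 20 × D ≤ 70, so D ≤ 70/20 = 3.50.
Maximum integer Detection rating = 3 (gives RPN 60; D=4 would give 80 > 70).

3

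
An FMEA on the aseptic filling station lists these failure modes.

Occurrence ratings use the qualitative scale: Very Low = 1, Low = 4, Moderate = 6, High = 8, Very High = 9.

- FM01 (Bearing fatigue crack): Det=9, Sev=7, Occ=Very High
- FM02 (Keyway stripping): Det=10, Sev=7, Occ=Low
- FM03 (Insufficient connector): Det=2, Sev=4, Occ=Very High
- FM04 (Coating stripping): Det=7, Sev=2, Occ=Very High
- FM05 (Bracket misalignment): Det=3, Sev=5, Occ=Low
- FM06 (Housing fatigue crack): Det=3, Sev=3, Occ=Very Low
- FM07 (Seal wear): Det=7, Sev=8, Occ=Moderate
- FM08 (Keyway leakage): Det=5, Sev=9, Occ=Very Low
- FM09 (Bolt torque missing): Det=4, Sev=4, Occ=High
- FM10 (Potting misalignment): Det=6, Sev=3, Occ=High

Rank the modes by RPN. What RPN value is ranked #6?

RPN = Severity × Occurrence × Detection:
  FM01: 7 × 9 × 9 = 567
  FM02: 7 × 4 × 10 = 280
  FM03: 4 × 9 × 2 = 72
  FM04: 2 × 9 × 7 = 126
  FM05: 5 × 4 × 3 = 60
  FM06: 3 × 1 × 3 = 9
  FM07: 8 × 6 × 7 = 336
  FM08: 9 × 1 × 5 = 45
  FM09: 4 × 8 × 4 = 128
  FM10: 3 × 8 × 6 = 144
Sorted descending: 567, 336, 280, 144, 128, 126, 72, 60, 45, 9.
The sixth-highest RPN is 126 (FM04).

126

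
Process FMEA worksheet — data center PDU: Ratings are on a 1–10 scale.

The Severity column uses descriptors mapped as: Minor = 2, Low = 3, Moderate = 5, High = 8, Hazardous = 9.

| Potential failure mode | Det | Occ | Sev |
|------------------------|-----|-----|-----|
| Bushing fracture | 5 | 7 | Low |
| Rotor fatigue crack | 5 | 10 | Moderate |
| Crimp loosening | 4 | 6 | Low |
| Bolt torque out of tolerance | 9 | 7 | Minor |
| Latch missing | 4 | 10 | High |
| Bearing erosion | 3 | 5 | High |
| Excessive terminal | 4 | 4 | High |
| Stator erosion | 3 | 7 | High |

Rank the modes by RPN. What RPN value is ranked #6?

RPN = Severity × Occurrence × Detection:
  Bushing fracture: 3 × 7 × 5 = 105
  Rotor fatigue crack: 5 × 10 × 5 = 250
  Crimp loosening: 3 × 6 × 4 = 72
  Bolt torque out of tolerance: 2 × 7 × 9 = 126
  Latch missing: 8 × 10 × 4 = 320
  Bearing erosion: 8 × 5 × 3 = 120
  Excessive terminal: 8 × 4 × 4 = 128
  Stator erosion: 8 × 7 × 3 = 168
Sorted descending: 320, 250, 168, 128, 126, 120, 105, 72.
The sixth-highest RPN is 120 (Bearing erosion).

120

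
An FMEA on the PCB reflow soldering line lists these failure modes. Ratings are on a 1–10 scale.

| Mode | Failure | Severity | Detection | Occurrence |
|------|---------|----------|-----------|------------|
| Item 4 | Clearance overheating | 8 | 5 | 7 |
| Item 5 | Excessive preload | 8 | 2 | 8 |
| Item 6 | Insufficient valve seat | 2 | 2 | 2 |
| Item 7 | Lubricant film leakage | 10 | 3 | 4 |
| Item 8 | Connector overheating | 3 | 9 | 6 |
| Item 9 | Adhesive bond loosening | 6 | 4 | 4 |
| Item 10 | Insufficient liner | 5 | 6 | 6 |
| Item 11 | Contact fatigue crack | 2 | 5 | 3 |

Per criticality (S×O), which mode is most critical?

Criticality = Severity × Occurrence:
  Item 4: 8 × 7 = 56
  Item 5: 8 × 8 = 64
  Item 6: 2 × 2 = 4
  Item 7: 10 × 4 = 40
  Item 8: 3 × 6 = 18
  Item 9: 6 × 4 = 24
  Item 10: 5 × 6 = 30
  Item 11: 2 × 3 = 6
Highest criticality is 64 → Item 5.

Item 5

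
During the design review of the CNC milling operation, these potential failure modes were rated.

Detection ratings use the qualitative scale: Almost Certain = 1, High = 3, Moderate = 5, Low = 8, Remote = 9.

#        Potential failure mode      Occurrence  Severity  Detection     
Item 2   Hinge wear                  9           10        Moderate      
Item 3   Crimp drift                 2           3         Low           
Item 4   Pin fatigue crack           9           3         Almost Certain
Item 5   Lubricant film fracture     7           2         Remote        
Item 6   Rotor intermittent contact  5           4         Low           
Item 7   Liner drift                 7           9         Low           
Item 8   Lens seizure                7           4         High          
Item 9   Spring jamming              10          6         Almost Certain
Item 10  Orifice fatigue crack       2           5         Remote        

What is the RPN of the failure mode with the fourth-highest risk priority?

126

RPN = Severity × Occurrence × Detection:
  Item 2: 10 × 9 × 5 = 450
  Item 3: 3 × 2 × 8 = 48
  Item 4: 3 × 9 × 1 = 27
  Item 5: 2 × 7 × 9 = 126
  Item 6: 4 × 5 × 8 = 160
  Item 7: 9 × 7 × 8 = 504
  Item 8: 4 × 7 × 3 = 84
  Item 9: 6 × 10 × 1 = 60
  Item 10: 5 × 2 × 9 = 90
Sorted descending: 504, 450, 160, 126, 90, 84, 60, 48, 27.
The fourth-highest RPN is 126 (Item 5).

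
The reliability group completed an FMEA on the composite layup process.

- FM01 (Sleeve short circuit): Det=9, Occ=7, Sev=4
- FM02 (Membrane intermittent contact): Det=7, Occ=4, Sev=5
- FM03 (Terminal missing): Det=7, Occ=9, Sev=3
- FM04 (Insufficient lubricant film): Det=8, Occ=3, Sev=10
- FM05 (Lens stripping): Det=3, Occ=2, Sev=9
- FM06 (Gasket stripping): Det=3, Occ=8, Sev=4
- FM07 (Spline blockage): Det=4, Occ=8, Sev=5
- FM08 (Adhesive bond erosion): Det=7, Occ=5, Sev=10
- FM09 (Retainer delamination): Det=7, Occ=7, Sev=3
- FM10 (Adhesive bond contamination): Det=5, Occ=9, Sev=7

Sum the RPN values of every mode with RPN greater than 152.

1506

RPN = Severity × Occurrence × Detection:
  FM01: 4 × 7 × 9 = 252
  FM02: 5 × 4 × 7 = 140
  FM03: 3 × 9 × 7 = 189
  FM04: 10 × 3 × 8 = 240
  FM05: 9 × 2 × 3 = 54
  FM06: 4 × 8 × 3 = 96
  FM07: 5 × 8 × 4 = 160
  FM08: 10 × 5 × 7 = 350
  FM09: 3 × 7 × 7 = 147
  FM10: 7 × 9 × 5 = 315
RPN > 152: FM01 (252), FM03 (189), FM04 (240), FM07 (160), FM08 (350), FM10 (315).
Sum: 252 + 189 + 240 + 160 + 350 + 315 = 1506.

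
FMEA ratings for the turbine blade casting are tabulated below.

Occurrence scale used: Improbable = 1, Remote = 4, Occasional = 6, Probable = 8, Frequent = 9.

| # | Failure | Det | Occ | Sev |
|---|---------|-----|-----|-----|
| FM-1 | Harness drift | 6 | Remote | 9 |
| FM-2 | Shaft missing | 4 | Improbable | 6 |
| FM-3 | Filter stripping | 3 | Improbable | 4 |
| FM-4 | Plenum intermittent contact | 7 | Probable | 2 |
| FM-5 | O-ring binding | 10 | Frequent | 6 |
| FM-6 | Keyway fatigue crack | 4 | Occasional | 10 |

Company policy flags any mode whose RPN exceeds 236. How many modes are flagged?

RPN = Severity × Occurrence × Detection:
  FM-1: 9 × 4 × 6 = 216
  FM-2: 6 × 1 × 4 = 24
  FM-3: 4 × 1 × 3 = 12
  FM-4: 2 × 8 × 7 = 112
  FM-5: 6 × 9 × 10 = 540
  FM-6: 10 × 6 × 4 = 240
Modes with RPN > 236: FM-5 (540), FM-6 (240) → 2.

2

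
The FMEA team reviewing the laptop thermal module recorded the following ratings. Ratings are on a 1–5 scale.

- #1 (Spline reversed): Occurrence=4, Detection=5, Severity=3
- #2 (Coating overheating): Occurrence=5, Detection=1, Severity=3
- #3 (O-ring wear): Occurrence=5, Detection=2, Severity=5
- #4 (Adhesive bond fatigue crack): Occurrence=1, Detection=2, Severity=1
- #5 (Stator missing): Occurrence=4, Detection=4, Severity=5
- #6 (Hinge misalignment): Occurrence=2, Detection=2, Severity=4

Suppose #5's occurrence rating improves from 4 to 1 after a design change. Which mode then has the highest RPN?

#1

RPN = Severity × Occurrence × Detection:
  #1: 3 × 4 × 5 = 60
  #2: 3 × 5 × 1 = 15
  #3: 5 × 5 × 2 = 50
  #4: 1 × 1 × 2 = 2
  #5: 5 × 4 × 4 = 80
  #6: 4 × 2 × 2 = 16
After action: #5 → 5 × 1 × 4 = 20.
Revised RPNs: #1=60, #3=50, #5=20, #6=16, #2=15, #4=2.
Highest is now #1 (60).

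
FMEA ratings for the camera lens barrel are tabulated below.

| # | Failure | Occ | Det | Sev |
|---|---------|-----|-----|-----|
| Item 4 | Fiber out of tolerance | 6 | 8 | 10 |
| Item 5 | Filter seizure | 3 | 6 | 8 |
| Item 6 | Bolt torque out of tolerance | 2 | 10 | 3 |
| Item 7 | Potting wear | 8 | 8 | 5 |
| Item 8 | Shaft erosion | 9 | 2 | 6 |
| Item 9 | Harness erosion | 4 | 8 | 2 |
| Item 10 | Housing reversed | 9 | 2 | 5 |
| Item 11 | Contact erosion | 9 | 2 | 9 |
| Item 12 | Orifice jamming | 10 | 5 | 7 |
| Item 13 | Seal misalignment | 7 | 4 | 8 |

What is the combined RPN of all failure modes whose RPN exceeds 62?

1942

RPN = Severity × Occurrence × Detection:
  Item 4: 10 × 6 × 8 = 480
  Item 5: 8 × 3 × 6 = 144
  Item 6: 3 × 2 × 10 = 60
  Item 7: 5 × 8 × 8 = 320
  Item 8: 6 × 9 × 2 = 108
  Item 9: 2 × 4 × 8 = 64
  Item 10: 5 × 9 × 2 = 90
  Item 11: 9 × 9 × 2 = 162
  Item 12: 7 × 10 × 5 = 350
  Item 13: 8 × 7 × 4 = 224
RPN > 62: Item 4 (480), Item 5 (144), Item 7 (320), Item 8 (108), Item 9 (64), Item 10 (90), Item 11 (162), Item 12 (350), Item 13 (224).
Sum: 480 + 144 + 320 + 108 + 64 + 90 + 162 + 350 + 224 = 1942.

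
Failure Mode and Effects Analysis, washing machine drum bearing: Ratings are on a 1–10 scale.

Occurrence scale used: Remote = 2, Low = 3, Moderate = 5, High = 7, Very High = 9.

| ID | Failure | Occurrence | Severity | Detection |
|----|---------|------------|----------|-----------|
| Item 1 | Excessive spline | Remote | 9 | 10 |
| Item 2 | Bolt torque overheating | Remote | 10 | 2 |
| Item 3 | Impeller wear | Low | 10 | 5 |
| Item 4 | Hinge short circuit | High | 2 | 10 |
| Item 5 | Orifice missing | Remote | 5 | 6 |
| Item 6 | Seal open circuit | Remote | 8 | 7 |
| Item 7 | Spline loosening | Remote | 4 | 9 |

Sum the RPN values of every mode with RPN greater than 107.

RPN = Severity × Occurrence × Detection:
  Item 1: 9 × 2 × 10 = 180
  Item 2: 10 × 2 × 2 = 40
  Item 3: 10 × 3 × 5 = 150
  Item 4: 2 × 7 × 10 = 140
  Item 5: 5 × 2 × 6 = 60
  Item 6: 8 × 2 × 7 = 112
  Item 7: 4 × 2 × 9 = 72
RPN > 107: Item 1 (180), Item 3 (150), Item 4 (140), Item 6 (112).
Sum: 180 + 150 + 140 + 112 = 582.

582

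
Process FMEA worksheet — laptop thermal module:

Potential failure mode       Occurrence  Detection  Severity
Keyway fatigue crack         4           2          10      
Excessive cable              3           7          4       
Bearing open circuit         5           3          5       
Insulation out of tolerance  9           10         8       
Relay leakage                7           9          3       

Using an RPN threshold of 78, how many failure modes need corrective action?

RPN = Severity × Occurrence × Detection:
  Keyway fatigue crack: 10 × 4 × 2 = 80
  Excessive cable: 4 × 3 × 7 = 84
  Bearing open circuit: 5 × 5 × 3 = 75
  Insulation out of tolerance: 8 × 9 × 10 = 720
  Relay leakage: 3 × 7 × 9 = 189
Modes with RPN ≥ 78: Keyway fatigue crack (80), Excessive cable (84), Insulation out of tolerance (720), Relay leakage (189) → 4.

4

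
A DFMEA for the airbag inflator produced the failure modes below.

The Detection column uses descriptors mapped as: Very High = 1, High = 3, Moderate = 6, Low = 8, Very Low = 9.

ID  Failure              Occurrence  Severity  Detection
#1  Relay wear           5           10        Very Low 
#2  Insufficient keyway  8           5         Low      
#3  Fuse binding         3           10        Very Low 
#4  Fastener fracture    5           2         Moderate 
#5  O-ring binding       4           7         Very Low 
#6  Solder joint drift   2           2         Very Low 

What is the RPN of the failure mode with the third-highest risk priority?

270

RPN = Severity × Occurrence × Detection:
  #1: 10 × 5 × 9 = 450
  #2: 5 × 8 × 8 = 320
  #3: 10 × 3 × 9 = 270
  #4: 2 × 5 × 6 = 60
  #5: 7 × 4 × 9 = 252
  #6: 2 × 2 × 9 = 36
Sorted descending: 450, 320, 270, 252, 60, 36.
The third-highest RPN is 270 (#3).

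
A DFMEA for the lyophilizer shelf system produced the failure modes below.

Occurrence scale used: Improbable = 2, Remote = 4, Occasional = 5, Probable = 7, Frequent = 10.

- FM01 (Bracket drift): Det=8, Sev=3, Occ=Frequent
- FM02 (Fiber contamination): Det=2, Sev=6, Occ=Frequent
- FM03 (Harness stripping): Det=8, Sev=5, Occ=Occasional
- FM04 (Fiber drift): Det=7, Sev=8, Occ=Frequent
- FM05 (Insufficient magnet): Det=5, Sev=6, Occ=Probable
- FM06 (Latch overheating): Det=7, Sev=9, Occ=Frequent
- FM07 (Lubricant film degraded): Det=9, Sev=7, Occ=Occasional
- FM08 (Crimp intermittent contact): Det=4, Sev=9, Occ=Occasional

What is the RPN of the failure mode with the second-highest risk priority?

560

RPN = Severity × Occurrence × Detection:
  FM01: 3 × 10 × 8 = 240
  FM02: 6 × 10 × 2 = 120
  FM03: 5 × 5 × 8 = 200
  FM04: 8 × 10 × 7 = 560
  FM05: 6 × 7 × 5 = 210
  FM06: 9 × 10 × 7 = 630
  FM07: 7 × 5 × 9 = 315
  FM08: 9 × 5 × 4 = 180
Sorted descending: 630, 560, 315, 240, 210, 200, 180, 120.
The second-highest RPN is 560 (FM04).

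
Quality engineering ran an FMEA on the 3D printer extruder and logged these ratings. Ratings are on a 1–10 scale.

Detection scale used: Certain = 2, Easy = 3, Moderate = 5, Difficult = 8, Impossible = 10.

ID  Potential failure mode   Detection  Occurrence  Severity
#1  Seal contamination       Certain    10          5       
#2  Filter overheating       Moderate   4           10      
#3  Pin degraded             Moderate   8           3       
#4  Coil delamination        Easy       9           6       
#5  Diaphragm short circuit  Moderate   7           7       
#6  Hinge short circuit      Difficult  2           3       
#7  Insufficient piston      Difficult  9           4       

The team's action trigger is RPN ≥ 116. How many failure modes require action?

5

RPN = Severity × Occurrence × Detection:
  #1: 5 × 10 × 2 = 100
  #2: 10 × 4 × 5 = 200
  #3: 3 × 8 × 5 = 120
  #4: 6 × 9 × 3 = 162
  #5: 7 × 7 × 5 = 245
  #6: 3 × 2 × 8 = 48
  #7: 4 × 9 × 8 = 288
Modes with RPN ≥ 116: #2 (200), #3 (120), #4 (162), #5 (245), #7 (288) → 5.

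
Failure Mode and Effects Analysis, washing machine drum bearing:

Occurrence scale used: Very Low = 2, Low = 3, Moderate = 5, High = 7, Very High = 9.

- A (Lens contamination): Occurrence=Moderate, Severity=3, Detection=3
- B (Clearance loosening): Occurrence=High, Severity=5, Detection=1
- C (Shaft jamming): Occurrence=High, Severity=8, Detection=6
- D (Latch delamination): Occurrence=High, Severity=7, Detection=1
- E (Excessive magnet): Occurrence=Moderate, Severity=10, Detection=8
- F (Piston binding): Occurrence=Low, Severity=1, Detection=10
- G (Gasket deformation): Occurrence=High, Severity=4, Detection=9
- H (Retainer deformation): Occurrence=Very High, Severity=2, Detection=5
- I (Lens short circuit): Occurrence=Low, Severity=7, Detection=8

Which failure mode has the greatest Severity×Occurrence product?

C

Criticality = Severity × Occurrence:
  A: 3 × 5 = 15
  B: 5 × 7 = 35
  C: 8 × 7 = 56
  D: 7 × 7 = 49
  E: 10 × 5 = 50
  F: 1 × 3 = 3
  G: 4 × 7 = 28
  H: 2 × 9 = 18
  I: 7 × 3 = 21
Highest criticality is 56 → C.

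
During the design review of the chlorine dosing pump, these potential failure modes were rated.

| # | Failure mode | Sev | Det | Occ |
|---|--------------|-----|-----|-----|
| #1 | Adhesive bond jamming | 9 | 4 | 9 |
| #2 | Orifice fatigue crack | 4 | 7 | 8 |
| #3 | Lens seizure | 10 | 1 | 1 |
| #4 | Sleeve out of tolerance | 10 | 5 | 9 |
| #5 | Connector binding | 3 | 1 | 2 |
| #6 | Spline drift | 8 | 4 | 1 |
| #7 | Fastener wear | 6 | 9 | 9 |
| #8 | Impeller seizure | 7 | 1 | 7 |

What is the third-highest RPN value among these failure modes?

324

RPN = Severity × Occurrence × Detection:
  #1: 9 × 9 × 4 = 324
  #2: 4 × 8 × 7 = 224
  #3: 10 × 1 × 1 = 10
  #4: 10 × 9 × 5 = 450
  #5: 3 × 2 × 1 = 6
  #6: 8 × 1 × 4 = 32
  #7: 6 × 9 × 9 = 486
  #8: 7 × 7 × 1 = 49
Sorted descending: 486, 450, 324, 224, 49, 32, 10, 6.
The third-highest RPN is 324 (#1).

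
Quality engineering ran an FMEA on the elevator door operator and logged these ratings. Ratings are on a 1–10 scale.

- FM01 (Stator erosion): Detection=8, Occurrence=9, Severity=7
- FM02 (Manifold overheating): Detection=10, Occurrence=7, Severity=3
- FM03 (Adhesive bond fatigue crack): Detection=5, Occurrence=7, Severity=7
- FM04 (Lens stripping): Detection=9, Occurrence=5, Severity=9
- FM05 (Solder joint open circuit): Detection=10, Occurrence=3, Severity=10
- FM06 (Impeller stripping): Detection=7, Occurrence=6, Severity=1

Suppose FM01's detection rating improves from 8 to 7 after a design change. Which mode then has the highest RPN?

FM01

RPN = Severity × Occurrence × Detection:
  FM01: 7 × 9 × 8 = 504
  FM02: 3 × 7 × 10 = 210
  FM03: 7 × 7 × 5 = 245
  FM04: 9 × 5 × 9 = 405
  FM05: 10 × 3 × 10 = 300
  FM06: 1 × 6 × 7 = 42
After action: FM01 → 7 × 9 × 7 = 441.
Revised RPNs: FM01=441, FM04=405, FM05=300, FM03=245, FM02=210, FM06=42.
Highest is now FM01 (441).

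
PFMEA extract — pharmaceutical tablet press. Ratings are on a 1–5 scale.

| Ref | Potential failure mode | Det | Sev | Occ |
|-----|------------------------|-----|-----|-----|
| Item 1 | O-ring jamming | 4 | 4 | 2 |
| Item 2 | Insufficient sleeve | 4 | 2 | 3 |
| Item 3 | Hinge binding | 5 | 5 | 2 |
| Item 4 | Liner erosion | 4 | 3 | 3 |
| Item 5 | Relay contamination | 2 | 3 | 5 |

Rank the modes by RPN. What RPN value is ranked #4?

30

RPN = Severity × Occurrence × Detection:
  Item 1: 4 × 2 × 4 = 32
  Item 2: 2 × 3 × 4 = 24
  Item 3: 5 × 2 × 5 = 50
  Item 4: 3 × 3 × 4 = 36
  Item 5: 3 × 5 × 2 = 30
Sorted descending: 50, 36, 32, 30, 24.
The fourth-highest RPN is 30 (Item 5).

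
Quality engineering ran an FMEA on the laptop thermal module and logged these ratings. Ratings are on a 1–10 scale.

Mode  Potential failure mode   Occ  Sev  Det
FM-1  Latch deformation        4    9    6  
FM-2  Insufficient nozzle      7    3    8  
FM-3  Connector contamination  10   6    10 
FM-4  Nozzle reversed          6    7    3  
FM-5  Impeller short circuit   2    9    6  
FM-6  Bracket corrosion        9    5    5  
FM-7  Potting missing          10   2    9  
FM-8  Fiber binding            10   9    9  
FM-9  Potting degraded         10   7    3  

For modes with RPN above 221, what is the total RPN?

RPN = Severity × Occurrence × Detection:
  FM-1: 9 × 4 × 6 = 216
  FM-2: 3 × 7 × 8 = 168
  FM-3: 6 × 10 × 10 = 600
  FM-4: 7 × 6 × 3 = 126
  FM-5: 9 × 2 × 6 = 108
  FM-6: 5 × 9 × 5 = 225
  FM-7: 2 × 10 × 9 = 180
  FM-8: 9 × 10 × 9 = 810
  FM-9: 7 × 10 × 3 = 210
RPN > 221: FM-3 (600), FM-6 (225), FM-8 (810).
Sum: 600 + 225 + 810 = 1635.

1635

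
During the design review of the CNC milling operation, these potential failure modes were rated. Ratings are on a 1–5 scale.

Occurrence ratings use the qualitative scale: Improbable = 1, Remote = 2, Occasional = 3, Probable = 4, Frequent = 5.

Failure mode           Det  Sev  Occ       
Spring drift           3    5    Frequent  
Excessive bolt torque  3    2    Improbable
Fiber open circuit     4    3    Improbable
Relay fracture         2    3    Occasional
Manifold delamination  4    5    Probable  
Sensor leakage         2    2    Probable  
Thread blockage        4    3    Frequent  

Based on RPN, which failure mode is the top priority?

Manifold delamination

RPN = Severity × Occurrence × Detection:
  Spring drift: 5 × 5 × 3 = 75
  Excessive bolt torque: 2 × 1 × 3 = 6
  Fiber open circuit: 3 × 1 × 4 = 12
  Relay fracture: 3 × 3 × 2 = 18
  Manifold delamination: 5 × 4 × 4 = 80
  Sensor leakage: 2 × 4 × 2 = 16
  Thread blockage: 3 × 5 × 4 = 60
Highest RPN is 80 → Manifold delamination.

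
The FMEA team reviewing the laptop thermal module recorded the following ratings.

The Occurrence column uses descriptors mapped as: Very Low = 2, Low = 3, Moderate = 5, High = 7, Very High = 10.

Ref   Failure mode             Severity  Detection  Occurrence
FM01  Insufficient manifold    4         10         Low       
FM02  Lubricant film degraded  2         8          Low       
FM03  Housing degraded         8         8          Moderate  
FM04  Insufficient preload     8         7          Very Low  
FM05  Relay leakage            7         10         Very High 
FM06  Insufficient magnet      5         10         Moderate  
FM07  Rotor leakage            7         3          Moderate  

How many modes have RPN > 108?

RPN = Severity × Occurrence × Detection:
  FM01: 4 × 3 × 10 = 120
  FM02: 2 × 3 × 8 = 48
  FM03: 8 × 5 × 8 = 320
  FM04: 8 × 2 × 7 = 112
  FM05: 7 × 10 × 10 = 700
  FM06: 5 × 5 × 10 = 250
  FM07: 7 × 5 × 3 = 105
Modes with RPN > 108: FM01 (120), FM03 (320), FM04 (112), FM05 (700), FM06 (250) → 5.

5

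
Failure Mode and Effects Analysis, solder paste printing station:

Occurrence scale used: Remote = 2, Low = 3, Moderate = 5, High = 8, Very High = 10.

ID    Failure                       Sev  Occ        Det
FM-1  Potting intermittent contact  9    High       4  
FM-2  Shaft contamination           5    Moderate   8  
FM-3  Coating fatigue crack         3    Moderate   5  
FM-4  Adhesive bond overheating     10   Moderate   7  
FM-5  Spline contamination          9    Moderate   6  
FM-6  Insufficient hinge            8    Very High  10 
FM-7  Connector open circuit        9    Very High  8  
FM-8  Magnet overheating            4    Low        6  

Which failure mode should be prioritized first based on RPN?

RPN = Severity × Occurrence × Detection:
  FM-1: 9 × 8 × 4 = 288
  FM-2: 5 × 5 × 8 = 200
  FM-3: 3 × 5 × 5 = 75
  FM-4: 10 × 5 × 7 = 350
  FM-5: 9 × 5 × 6 = 270
  FM-6: 8 × 10 × 10 = 800
  FM-7: 9 × 10 × 8 = 720
  FM-8: 4 × 3 × 6 = 72
Highest RPN is 800 → FM-6.

FM-6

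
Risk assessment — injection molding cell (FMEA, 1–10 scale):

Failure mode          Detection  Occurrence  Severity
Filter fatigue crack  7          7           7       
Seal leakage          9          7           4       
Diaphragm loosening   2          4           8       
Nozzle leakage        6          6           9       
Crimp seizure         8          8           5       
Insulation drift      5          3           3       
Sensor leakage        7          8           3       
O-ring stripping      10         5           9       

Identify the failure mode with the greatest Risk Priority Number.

O-ring stripping

RPN = Severity × Occurrence × Detection:
  Filter fatigue crack: 7 × 7 × 7 = 343
  Seal leakage: 4 × 7 × 9 = 252
  Diaphragm loosening: 8 × 4 × 2 = 64
  Nozzle leakage: 9 × 6 × 6 = 324
  Crimp seizure: 5 × 8 × 8 = 320
  Insulation drift: 3 × 3 × 5 = 45
  Sensor leakage: 3 × 8 × 7 = 168
  O-ring stripping: 9 × 5 × 10 = 450
Highest RPN is 450 → O-ring stripping.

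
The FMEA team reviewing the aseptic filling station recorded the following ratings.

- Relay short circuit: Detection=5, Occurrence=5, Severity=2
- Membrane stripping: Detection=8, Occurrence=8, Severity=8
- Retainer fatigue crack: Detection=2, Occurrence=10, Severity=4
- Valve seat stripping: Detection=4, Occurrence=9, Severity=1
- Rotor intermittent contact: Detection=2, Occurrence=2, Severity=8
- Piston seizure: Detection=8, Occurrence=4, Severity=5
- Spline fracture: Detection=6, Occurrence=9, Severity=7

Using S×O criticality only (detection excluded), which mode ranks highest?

Membrane stripping

Criticality = Severity × Occurrence:
  Relay short circuit: 2 × 5 = 10
  Membrane stripping: 8 × 8 = 64
  Retainer fatigue crack: 4 × 10 = 40
  Valve seat stripping: 1 × 9 = 9
  Rotor intermittent contact: 8 × 2 = 16
  Piston seizure: 5 × 4 = 20
  Spline fracture: 7 × 9 = 63
Highest criticality is 64 → Membrane stripping.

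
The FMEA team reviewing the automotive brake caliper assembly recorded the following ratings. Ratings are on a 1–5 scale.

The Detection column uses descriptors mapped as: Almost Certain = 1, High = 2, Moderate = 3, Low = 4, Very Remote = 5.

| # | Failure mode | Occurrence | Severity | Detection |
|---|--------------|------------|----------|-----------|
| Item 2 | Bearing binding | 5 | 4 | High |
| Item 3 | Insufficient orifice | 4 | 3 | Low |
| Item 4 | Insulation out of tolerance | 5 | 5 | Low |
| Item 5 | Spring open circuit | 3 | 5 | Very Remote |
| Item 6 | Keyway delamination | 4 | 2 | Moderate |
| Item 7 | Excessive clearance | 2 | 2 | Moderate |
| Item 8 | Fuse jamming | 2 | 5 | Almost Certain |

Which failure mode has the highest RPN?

RPN = Severity × Occurrence × Detection:
  Item 2: 4 × 5 × 2 = 40
  Item 3: 3 × 4 × 4 = 48
  Item 4: 5 × 5 × 4 = 100
  Item 5: 5 × 3 × 5 = 75
  Item 6: 2 × 4 × 3 = 24
  Item 7: 2 × 2 × 3 = 12
  Item 8: 5 × 2 × 1 = 10
Highest RPN is 100 → Item 4.

Item 4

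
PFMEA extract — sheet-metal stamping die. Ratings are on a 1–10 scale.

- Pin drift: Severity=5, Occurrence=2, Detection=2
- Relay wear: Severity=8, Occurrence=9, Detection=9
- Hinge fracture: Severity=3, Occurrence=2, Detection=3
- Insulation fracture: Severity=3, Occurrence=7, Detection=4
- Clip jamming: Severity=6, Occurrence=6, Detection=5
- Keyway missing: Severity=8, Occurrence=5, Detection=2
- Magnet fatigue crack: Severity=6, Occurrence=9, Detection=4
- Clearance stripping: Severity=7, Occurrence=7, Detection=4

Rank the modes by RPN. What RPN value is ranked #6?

RPN = Severity × Occurrence × Detection:
  Pin drift: 5 × 2 × 2 = 20
  Relay wear: 8 × 9 × 9 = 648
  Hinge fracture: 3 × 2 × 3 = 18
  Insulation fracture: 3 × 7 × 4 = 84
  Clip jamming: 6 × 6 × 5 = 180
  Keyway missing: 8 × 5 × 2 = 80
  Magnet fatigue crack: 6 × 9 × 4 = 216
  Clearance stripping: 7 × 7 × 4 = 196
Sorted descending: 648, 216, 196, 180, 84, 80, 20, 18.
The sixth-highest RPN is 80 (Keyway missing).

80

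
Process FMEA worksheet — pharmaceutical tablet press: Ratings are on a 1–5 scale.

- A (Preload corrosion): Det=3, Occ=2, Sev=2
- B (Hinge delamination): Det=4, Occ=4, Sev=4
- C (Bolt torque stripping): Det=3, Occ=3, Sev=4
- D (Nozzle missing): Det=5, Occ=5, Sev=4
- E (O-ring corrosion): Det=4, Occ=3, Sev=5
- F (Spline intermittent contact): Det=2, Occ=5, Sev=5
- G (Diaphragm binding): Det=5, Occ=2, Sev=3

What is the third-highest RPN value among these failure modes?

60

RPN = Severity × Occurrence × Detection:
  A: 2 × 2 × 3 = 12
  B: 4 × 4 × 4 = 64
  C: 4 × 3 × 3 = 36
  D: 4 × 5 × 5 = 100
  E: 5 × 3 × 4 = 60
  F: 5 × 5 × 2 = 50
  G: 3 × 2 × 5 = 30
Sorted descending: 100, 64, 60, 50, 36, 30, 12.
The third-highest RPN is 60 (E).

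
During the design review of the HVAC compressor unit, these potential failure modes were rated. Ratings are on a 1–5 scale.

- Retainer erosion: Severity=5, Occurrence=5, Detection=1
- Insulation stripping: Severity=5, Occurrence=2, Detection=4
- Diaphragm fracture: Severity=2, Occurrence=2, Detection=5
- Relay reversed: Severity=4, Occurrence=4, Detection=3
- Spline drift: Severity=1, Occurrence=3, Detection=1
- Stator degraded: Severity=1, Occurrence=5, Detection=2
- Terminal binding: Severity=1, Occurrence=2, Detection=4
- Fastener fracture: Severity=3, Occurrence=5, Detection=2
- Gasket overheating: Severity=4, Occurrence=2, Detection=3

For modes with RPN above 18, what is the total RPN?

RPN = Severity × Occurrence × Detection:
  Retainer erosion: 5 × 5 × 1 = 25
  Insulation stripping: 5 × 2 × 4 = 40
  Diaphragm fracture: 2 × 2 × 5 = 20
  Relay reversed: 4 × 4 × 3 = 48
  Spline drift: 1 × 3 × 1 = 3
  Stator degraded: 1 × 5 × 2 = 10
  Terminal binding: 1 × 2 × 4 = 8
  Fastener fracture: 3 × 5 × 2 = 30
  Gasket overheating: 4 × 2 × 3 = 24
RPN > 18: Retainer erosion (25), Insulation stripping (40), Diaphragm fracture (20), Relay reversed (48), Fastener fracture (30), Gasket overheating (24).
Sum: 25 + 40 + 20 + 48 + 30 + 24 = 187.

187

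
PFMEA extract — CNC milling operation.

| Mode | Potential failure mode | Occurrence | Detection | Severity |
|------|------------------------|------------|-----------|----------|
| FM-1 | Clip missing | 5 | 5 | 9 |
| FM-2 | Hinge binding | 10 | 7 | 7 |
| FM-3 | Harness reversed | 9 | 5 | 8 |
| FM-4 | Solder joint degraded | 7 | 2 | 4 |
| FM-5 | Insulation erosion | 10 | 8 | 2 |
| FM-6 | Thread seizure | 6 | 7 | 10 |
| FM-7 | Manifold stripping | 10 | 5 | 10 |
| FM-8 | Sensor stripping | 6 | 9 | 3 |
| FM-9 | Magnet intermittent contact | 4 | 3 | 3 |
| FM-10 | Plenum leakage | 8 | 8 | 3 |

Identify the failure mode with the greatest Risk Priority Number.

FM-7

RPN = Severity × Occurrence × Detection:
  FM-1: 9 × 5 × 5 = 225
  FM-2: 7 × 10 × 7 = 490
  FM-3: 8 × 9 × 5 = 360
  FM-4: 4 × 7 × 2 = 56
  FM-5: 2 × 10 × 8 = 160
  FM-6: 10 × 6 × 7 = 420
  FM-7: 10 × 10 × 5 = 500
  FM-8: 3 × 6 × 9 = 162
  FM-9: 3 × 4 × 3 = 36
  FM-10: 3 × 8 × 8 = 192
Highest RPN is 500 → FM-7.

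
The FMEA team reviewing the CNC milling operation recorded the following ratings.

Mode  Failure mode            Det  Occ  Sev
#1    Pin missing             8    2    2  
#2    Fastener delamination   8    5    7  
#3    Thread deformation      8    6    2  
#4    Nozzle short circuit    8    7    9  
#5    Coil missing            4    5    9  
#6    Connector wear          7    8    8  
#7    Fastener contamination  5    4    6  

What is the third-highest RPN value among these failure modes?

280

RPN = Severity × Occurrence × Detection:
  #1: 2 × 2 × 8 = 32
  #2: 7 × 5 × 8 = 280
  #3: 2 × 6 × 8 = 96
  #4: 9 × 7 × 8 = 504
  #5: 9 × 5 × 4 = 180
  #6: 8 × 8 × 7 = 448
  #7: 6 × 4 × 5 = 120
Sorted descending: 504, 448, 280, 180, 120, 96, 32.
The third-highest RPN is 280 (#2).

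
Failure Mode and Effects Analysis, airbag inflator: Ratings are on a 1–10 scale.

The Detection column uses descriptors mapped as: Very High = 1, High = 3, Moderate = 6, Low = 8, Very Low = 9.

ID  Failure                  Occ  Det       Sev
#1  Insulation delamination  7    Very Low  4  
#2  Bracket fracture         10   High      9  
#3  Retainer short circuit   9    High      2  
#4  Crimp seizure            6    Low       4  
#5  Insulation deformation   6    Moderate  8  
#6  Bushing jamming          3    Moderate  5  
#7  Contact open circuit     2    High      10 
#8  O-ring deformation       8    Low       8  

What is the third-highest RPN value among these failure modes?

RPN = Severity × Occurrence × Detection:
  #1: 4 × 7 × 9 = 252
  #2: 9 × 10 × 3 = 270
  #3: 2 × 9 × 3 = 54
  #4: 4 × 6 × 8 = 192
  #5: 8 × 6 × 6 = 288
  #6: 5 × 3 × 6 = 90
  #7: 10 × 2 × 3 = 60
  #8: 8 × 8 × 8 = 512
Sorted descending: 512, 288, 270, 252, 192, 90, 60, 54.
The third-highest RPN is 270 (#2).

270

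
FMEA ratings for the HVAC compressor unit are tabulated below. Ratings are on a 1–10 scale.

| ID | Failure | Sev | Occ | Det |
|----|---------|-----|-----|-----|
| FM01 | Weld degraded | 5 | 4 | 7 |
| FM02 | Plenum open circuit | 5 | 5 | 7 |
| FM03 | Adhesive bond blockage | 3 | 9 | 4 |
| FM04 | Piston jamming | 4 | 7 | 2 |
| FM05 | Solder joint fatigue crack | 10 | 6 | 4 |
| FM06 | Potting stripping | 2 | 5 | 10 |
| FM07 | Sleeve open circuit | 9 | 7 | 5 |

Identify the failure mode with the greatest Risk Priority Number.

FM07

RPN = Severity × Occurrence × Detection:
  FM01: 5 × 4 × 7 = 140
  FM02: 5 × 5 × 7 = 175
  FM03: 3 × 9 × 4 = 108
  FM04: 4 × 7 × 2 = 56
  FM05: 10 × 6 × 4 = 240
  FM06: 2 × 5 × 10 = 100
  FM07: 9 × 7 × 5 = 315
Highest RPN is 315 → FM07.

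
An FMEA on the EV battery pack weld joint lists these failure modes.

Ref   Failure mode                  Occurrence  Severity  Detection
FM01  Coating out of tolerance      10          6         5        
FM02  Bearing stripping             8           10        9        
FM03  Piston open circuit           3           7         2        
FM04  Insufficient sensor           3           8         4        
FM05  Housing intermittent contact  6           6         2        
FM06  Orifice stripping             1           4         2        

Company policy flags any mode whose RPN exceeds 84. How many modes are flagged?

3

RPN = Severity × Occurrence × Detection:
  FM01: 6 × 10 × 5 = 300
  FM02: 10 × 8 × 9 = 720
  FM03: 7 × 3 × 2 = 42
  FM04: 8 × 3 × 4 = 96
  FM05: 6 × 6 × 2 = 72
  FM06: 4 × 1 × 2 = 8
Modes with RPN > 84: FM01 (300), FM02 (720), FM04 (96) → 3.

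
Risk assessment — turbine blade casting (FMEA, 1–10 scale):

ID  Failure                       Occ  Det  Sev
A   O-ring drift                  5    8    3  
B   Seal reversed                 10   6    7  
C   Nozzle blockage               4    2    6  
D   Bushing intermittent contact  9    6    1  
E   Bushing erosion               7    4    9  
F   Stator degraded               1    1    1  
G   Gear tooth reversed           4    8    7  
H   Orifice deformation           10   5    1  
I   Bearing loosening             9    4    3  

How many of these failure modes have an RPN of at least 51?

6

RPN = Severity × Occurrence × Detection:
  A: 3 × 5 × 8 = 120
  B: 7 × 10 × 6 = 420
  C: 6 × 4 × 2 = 48
  D: 1 × 9 × 6 = 54
  E: 9 × 7 × 4 = 252
  F: 1 × 1 × 1 = 1
  G: 7 × 4 × 8 = 224
  H: 1 × 10 × 5 = 50
  I: 3 × 9 × 4 = 108
Modes with RPN ≥ 51: A (120), B (420), D (54), E (252), G (224), I (108) → 6.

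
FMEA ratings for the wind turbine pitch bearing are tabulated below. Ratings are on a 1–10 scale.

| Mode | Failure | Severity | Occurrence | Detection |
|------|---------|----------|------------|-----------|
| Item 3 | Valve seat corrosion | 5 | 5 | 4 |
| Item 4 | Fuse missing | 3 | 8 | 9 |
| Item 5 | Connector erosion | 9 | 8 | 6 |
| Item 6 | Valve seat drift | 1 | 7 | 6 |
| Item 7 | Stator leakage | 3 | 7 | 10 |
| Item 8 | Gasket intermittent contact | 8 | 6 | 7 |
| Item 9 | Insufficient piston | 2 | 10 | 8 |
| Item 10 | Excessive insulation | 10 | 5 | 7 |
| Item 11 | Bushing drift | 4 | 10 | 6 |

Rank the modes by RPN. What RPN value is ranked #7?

160

RPN = Severity × Occurrence × Detection:
  Item 3: 5 × 5 × 4 = 100
  Item 4: 3 × 8 × 9 = 216
  Item 5: 9 × 8 × 6 = 432
  Item 6: 1 × 7 × 6 = 42
  Item 7: 3 × 7 × 10 = 210
  Item 8: 8 × 6 × 7 = 336
  Item 9: 2 × 10 × 8 = 160
  Item 10: 10 × 5 × 7 = 350
  Item 11: 4 × 10 × 6 = 240
Sorted descending: 432, 350, 336, 240, 216, 210, 160, 100, 42.
The seventh-highest RPN is 160 (Item 9).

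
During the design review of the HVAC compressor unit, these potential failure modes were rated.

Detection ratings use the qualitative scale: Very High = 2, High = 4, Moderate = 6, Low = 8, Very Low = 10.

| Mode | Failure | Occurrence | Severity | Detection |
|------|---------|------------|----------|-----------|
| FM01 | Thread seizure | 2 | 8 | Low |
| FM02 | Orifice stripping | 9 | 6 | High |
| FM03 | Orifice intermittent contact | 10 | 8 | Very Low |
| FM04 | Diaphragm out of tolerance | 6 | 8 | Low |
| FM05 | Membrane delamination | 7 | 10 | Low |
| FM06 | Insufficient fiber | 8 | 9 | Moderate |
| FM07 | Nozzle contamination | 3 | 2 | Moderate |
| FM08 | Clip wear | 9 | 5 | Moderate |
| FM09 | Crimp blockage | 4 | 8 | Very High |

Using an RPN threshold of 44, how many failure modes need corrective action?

RPN = Severity × Occurrence × Detection:
  FM01: 8 × 2 × 8 = 128
  FM02: 6 × 9 × 4 = 216
  FM03: 8 × 10 × 10 = 800
  FM04: 8 × 6 × 8 = 384
  FM05: 10 × 7 × 8 = 560
  FM06: 9 × 8 × 6 = 432
  FM07: 2 × 3 × 6 = 36
  FM08: 5 × 9 × 6 = 270
  FM09: 8 × 4 × 2 = 64
Modes with RPN ≥ 44: FM01 (128), FM02 (216), FM03 (800), FM04 (384), FM05 (560), FM06 (432), FM08 (270), FM09 (64) → 8.

8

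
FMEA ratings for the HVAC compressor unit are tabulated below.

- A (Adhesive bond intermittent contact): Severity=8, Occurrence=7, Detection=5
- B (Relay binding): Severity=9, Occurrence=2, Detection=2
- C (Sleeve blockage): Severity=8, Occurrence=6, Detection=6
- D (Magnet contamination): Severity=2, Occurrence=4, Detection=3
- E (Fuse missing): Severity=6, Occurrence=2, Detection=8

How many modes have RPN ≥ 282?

1

RPN = Severity × Occurrence × Detection:
  A: 8 × 7 × 5 = 280
  B: 9 × 2 × 2 = 36
  C: 8 × 6 × 6 = 288
  D: 2 × 4 × 3 = 24
  E: 6 × 2 × 8 = 96
Modes with RPN ≥ 282: C (288) → 1.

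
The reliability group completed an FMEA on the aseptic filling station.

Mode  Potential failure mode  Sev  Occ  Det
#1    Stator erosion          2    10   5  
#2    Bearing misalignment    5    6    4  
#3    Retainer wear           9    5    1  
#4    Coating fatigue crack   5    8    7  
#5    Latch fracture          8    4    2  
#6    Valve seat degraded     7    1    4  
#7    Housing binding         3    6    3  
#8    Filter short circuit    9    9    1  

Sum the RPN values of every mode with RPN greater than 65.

RPN = Severity × Occurrence × Detection:
  #1: 2 × 10 × 5 = 100
  #2: 5 × 6 × 4 = 120
  #3: 9 × 5 × 1 = 45
  #4: 5 × 8 × 7 = 280
  #5: 8 × 4 × 2 = 64
  #6: 7 × 1 × 4 = 28
  #7: 3 × 6 × 3 = 54
  #8: 9 × 9 × 1 = 81
RPN > 65: #1 (100), #2 (120), #4 (280), #8 (81).
Sum: 100 + 120 + 280 + 81 = 581.

581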